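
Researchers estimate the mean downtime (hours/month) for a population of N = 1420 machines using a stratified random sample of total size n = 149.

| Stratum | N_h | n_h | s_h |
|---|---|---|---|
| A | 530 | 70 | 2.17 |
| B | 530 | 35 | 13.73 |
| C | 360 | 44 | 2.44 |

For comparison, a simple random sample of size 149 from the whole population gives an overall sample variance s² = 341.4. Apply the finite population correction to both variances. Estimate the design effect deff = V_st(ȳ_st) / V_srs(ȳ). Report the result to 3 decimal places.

V̂(ȳ_st) = Σ W_h² (1 − n_h/N_h) s_h²/n_h, with W_h = N_h/N and N = 1420:
  stratum A: (530/1420)²·(1 − 70/530)·2.17²/70 = 0.00813352
  stratum B: (530/1420)²·(1 − 35/530)·13.73²/35 = 0.700773
  stratum C: (360/1420)²·(1 − 44/360)·2.44²/44 = 0.00763378
V_st = 0.71654
V_srs = (1 − 149/1420)·341.4/149 = 2.05085
deff = V_st / V_srs = 0.71654/2.05085 = 0.3494

deff ≈ 0.349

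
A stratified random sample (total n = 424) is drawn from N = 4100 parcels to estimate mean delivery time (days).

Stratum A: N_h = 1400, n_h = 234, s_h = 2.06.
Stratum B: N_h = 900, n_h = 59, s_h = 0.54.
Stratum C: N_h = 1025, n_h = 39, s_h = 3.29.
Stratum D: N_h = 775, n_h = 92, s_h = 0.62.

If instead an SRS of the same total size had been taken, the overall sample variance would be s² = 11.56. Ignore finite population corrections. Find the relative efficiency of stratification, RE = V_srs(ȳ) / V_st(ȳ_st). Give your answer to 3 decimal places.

V̂(ȳ_st) = Σ W_h² s_h²/n_h, with W_h = N_h/N and N = 4100:
  stratum A: (1400/4100)²·2.06²/234 = 0.0021145
  stratum B: (900/4100)²·0.54²/59 = 0.000238151
  stratum C: (1025/4100)²·3.29²/39 = 0.0173463
  stratum D: (775/4100)²·0.62²/92 = 0.00014929
V_st = 0.0198483
V_srs = s²/n = 11.56/424 = 0.0272642
Relative efficiency = V_srs / V_st = 0.0272642/0.0198483 = 1.3736

RE ≈ 1.374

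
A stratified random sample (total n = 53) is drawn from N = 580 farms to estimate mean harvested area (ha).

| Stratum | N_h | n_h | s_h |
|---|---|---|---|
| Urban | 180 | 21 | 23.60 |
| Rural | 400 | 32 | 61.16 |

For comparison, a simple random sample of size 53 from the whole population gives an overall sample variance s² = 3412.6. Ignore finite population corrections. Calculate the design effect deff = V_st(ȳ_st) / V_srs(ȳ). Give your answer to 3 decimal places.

deff ≈ 0.903

V̂(ȳ_st) = Σ W_h² s_h²/n_h, with W_h = N_h/N and N = 580:
  stratum Urban: (180/580)²·23.60²/21 = 2.55443
  stratum Rural: (400/580)²·61.16²/32 = 55.5967
V_st = 58.1511
V_srs = s²/n = 3412.6/53 = 64.3887
deff = V_st / V_srs = 58.1511/64.3887 = 0.9031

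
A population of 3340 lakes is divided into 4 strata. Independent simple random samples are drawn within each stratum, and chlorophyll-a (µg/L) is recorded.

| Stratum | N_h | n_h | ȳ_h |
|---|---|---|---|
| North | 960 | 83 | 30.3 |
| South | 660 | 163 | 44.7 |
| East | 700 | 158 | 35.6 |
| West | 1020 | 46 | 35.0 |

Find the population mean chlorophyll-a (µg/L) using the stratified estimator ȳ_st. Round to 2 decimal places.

ȳ_st ≈ 35.69

N = Σ N_h = 3340. Stratum weights W_h = N_h/N.
ȳ_st = (960·30.3 + 660·44.7 + 700·35.6 + 1020·35.0) / 3340 = 35.6916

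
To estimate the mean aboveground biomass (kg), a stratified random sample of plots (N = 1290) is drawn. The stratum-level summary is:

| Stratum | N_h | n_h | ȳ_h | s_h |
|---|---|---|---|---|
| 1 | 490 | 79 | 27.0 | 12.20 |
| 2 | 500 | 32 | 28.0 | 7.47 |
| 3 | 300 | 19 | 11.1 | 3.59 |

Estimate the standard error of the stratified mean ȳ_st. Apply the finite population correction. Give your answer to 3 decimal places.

SE(ȳ_st) ≈ 0.712

V̂(ȳ_st) = Σ W_h² (1 − n_h/N_h) s_h²/n_h, with W_h = N_h/N and N = 1290:
  stratum 1: (490/1290)²·(1 − 79/490)·12.20²/79 = 0.228009
  stratum 2: (500/1290)²·(1 − 32/500)·7.47²/32 = 0.245204
  stratum 3: (300/1290)²·(1 − 19/300)·3.59²/19 = 0.0343624
V̂(ȳ_st) = 0.507575
SE(ȳ_st) = √0.507575 = 0.712443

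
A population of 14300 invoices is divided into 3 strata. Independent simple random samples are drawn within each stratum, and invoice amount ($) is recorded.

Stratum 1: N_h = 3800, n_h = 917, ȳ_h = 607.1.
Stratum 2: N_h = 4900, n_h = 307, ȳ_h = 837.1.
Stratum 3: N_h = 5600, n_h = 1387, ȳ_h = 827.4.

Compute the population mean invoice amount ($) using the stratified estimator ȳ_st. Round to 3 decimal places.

N = Σ N_h = 14300. Stratum weights W_h = N_h/N.
ȳ_st = (3800·607.1 + 4900·837.1 + 5600·827.4) / 14300 = 772.18252

ȳ_st ≈ 772.183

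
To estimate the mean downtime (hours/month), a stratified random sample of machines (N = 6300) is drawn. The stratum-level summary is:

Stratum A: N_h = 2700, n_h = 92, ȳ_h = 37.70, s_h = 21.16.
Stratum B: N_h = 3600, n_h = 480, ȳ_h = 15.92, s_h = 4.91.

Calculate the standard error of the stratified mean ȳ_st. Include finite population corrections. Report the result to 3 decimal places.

V̂(ȳ_st) = Σ W_h² (1 − n_h/N_h) s_h²/n_h, with W_h = N_h/N and N = 6300:
  stratum A: (2700/6300)²·(1 − 92/2700)·21.16²/92 = 0.863443
  stratum B: (3600/6300)²·(1 − 480/3600)·4.91²/480 = 0.0142134
V̂(ȳ_st) = 0.877657
SE(ȳ_st) = √0.877657 = 0.936833

SE(ȳ_st) ≈ 0.937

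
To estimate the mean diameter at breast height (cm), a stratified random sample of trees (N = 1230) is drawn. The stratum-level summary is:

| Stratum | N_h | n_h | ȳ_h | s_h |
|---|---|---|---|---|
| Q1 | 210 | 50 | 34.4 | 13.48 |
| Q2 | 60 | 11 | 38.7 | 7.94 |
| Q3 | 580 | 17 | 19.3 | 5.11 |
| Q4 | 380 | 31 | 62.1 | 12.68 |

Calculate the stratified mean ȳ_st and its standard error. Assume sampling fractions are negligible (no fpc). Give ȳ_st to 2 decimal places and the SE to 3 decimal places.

ȳ_st ≈ 36.05, SE ≈ 0.978

ȳ_st = Σ W_h ȳ_h = (210·34.4 + 60·38.7 + 580·19.3 + 380·62.1)/1230 = 36.04715
V̂(ȳ_st) = Σ W_h² s_h²/n_h, with W_h = N_h/N and N = 1230:
  stratum Q1: (210/1230)²·13.48²/50 = 0.105935
  stratum Q2: (60/1230)²·7.94²/11 = 0.0136377
  stratum Q3: (580/1230)²·5.11²/17 = 0.341538
  stratum Q4: (380/1230)²·12.68²/31 = 0.495033
V̂(ȳ_st) = 0.956143
SE(ȳ_st) = √0.956143 = 0.977825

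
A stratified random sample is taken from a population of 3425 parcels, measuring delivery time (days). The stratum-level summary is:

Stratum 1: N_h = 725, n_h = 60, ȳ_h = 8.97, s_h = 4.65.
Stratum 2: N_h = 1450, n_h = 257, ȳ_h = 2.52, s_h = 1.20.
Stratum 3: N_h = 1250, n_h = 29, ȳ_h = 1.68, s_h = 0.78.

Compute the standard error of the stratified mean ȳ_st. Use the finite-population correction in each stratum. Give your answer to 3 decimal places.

V̂(ȳ_st) = Σ W_h² (1 − n_h/N_h) s_h²/n_h, with W_h = N_h/N and N = 3425:
  stratum 1: (725/3425)²·(1 − 60/725)·4.65²/60 = 0.0148113
  stratum 2: (1450/3425)²·(1 − 257/1450)·1.20²/257 = 0.00082626
  stratum 3: (1250/3425)²·(1 − 29/1250)·0.78²/29 = 0.00272958
V̂(ȳ_st) = 0.0183671
SE(ȳ_st) = √0.0183671 = 0.135525

SE(ȳ_st) ≈ 0.136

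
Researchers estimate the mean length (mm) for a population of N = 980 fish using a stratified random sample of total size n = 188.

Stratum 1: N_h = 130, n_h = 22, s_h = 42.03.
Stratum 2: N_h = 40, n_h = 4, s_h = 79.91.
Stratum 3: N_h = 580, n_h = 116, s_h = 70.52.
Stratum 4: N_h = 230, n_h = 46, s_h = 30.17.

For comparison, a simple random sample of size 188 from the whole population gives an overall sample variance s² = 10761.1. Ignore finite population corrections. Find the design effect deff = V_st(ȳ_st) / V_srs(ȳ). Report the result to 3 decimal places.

deff ≈ 0.353

V̂(ȳ_st) = Σ W_h² s_h²/n_h, with W_h = N_h/N and N = 980:
  stratum 1: (130/980)²·42.03²/22 = 1.41296
  stratum 2: (40/980)²·79.91²/4 = 2.65956
  stratum 3: (580/980)²·70.52²/116 = 15.0166
  stratum 4: (230/980)²·30.17²/46 = 1.08992
V_st = 20.179
V_srs = s²/n = 10761.1/188 = 57.2399
deff = V_st / V_srs = 20.179/57.2399 = 0.3525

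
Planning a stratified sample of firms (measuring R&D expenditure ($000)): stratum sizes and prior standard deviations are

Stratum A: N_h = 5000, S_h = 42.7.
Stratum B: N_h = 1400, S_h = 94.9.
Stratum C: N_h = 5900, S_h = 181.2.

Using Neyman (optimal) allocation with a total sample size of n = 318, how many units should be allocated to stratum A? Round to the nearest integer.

Neyman allocation: n_h = n · N_h S_h / Σ N_i S_i, with n = 318.
  stratum A: N_h·S_h = 5000·42.7 = 213500.00
  stratum B: N_h·S_h = 1400·94.9 = 132860.00
  stratum C: N_h·S_h = 5900·181.2 = 1069080.00
Σ N_h S_h = 1415440.00
n for stratum A = 318·213500.00/1415440.00 = 47.966 → 48

48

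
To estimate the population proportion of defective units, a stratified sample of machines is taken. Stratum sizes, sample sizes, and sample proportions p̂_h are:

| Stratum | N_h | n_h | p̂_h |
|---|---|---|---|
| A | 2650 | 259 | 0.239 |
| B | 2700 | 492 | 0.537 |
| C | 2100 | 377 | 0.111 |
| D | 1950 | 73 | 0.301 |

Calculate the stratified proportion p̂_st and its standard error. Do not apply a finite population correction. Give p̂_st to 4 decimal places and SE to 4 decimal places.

N = 9400; stratum weights W_h = N_h/N.
p̂_st = Σ W_h p̂_h = (2650·0.239 + 2700·0.537 + 2100·0.111 + 1950·0.301)/9400 = 0.30886
V̂(p̂_st) = Σ W_h² p̂_h(1−p̂_h)/(n_h−1):
  stratum A: (2650/9400)²·0.239·0.761/258 = 5.60272e-05
  stratum B: (2700/9400)²·0.537·0.463/491 = 4.17778e-05
  stratum C: (2100/9400)²·0.111·0.889/376 = 1.30984e-05
  stratum D: (1950/9400)²·0.301·0.699/72 = 0.000125755
V̂(p̂_st) = 0.000236658; SE = √V̂ = 0.0153837

p̂_st ≈ 0.3089, SE ≈ 0.0154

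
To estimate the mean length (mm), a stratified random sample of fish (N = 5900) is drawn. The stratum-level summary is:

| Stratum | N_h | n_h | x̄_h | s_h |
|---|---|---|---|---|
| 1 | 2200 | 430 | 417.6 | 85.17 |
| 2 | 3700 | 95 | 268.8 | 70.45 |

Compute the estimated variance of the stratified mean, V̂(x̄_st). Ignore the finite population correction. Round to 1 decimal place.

V̂(x̄_st) ≈ 22.9

V̂(x̄_st) = Σ W_h² s_h²/n_h, with W_h = N_h/N and N = 5900:
  stratum 1: (2200/5900)²·85.17²/430 = 2.34556
  stratum 2: (3700/5900)²·70.45²/95 = 20.5465
V̂(x̄_st) = 22.8921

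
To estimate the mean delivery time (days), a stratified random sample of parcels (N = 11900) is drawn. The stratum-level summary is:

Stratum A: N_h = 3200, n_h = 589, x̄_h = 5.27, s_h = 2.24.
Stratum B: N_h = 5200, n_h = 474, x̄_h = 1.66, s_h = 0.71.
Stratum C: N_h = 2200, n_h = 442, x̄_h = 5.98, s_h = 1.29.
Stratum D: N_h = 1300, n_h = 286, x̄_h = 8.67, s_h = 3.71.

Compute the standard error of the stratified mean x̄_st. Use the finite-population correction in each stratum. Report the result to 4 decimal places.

SE(x̄_st) ≈ 0.0352

V̂(x̄_st) = Σ W_h² (1 − n_h/N_h) s_h²/n_h, with W_h = N_h/N and N = 11900:
  stratum A: (3200/11900)²·(1 − 589/3200)·2.24²/589 = 0.000502625
  stratum B: (5200/11900)²·(1 − 474/5200)·0.71²/474 = 0.000184562
  stratum C: (2200/11900)²·(1 − 442/2200)·1.29²/442 = 0.000102826
  stratum D: (1300/11900)²·(1 − 286/1300)·3.71²/286 = 0.000447991
V̂(x̄_st) = 0.001238
SE(x̄_st) = √0.001238 = 0.0351853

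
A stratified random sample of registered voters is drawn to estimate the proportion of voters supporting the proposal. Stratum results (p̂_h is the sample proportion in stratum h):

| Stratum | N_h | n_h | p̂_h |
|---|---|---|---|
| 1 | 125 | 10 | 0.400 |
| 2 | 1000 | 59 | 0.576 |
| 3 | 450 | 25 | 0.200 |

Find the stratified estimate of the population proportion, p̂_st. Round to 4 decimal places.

N = 1575; stratum weights W_h = N_h/N.
p̂_st = Σ W_h p̂_h = (125·0.400 + 1000·0.576 + 450·0.200)/1575 = 0.45460

p̂_st ≈ 0.4546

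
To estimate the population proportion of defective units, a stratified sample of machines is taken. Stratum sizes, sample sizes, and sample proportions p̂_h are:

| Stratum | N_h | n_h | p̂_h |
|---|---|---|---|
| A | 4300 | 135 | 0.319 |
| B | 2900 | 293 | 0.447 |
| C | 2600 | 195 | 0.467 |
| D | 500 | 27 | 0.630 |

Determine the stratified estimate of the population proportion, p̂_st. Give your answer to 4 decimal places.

p̂_st ≈ 0.4075

N = 10300; stratum weights W_h = N_h/N.
p̂_st = Σ W_h p̂_h = (4300·0.319 + 2900·0.447 + 2600·0.467 + 500·0.630)/10300 = 0.40750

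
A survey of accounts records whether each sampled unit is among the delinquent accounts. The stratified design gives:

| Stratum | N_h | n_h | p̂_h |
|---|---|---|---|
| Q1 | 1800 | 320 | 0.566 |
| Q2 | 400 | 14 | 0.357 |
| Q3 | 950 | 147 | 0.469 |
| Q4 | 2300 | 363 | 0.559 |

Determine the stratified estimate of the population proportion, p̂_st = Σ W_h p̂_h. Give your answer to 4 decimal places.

N = 5450; stratum weights W_h = N_h/N.
p̂_st = Σ W_h p̂_h = (1800·0.566 + 400·0.357 + 950·0.469 + 2300·0.559)/5450 = 0.53080

p̂_st ≈ 0.5308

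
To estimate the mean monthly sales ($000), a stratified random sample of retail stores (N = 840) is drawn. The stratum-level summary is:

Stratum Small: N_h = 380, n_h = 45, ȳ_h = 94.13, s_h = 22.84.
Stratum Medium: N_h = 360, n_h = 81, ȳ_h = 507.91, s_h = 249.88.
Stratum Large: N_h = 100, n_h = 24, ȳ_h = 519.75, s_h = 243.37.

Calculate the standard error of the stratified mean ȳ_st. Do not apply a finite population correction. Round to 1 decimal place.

V̂(ȳ_st) = Σ W_h² s_h²/n_h, with W_h = N_h/N and N = 840:
  stratum Small: (380/840)²·22.84²/45 = 2.3724
  stratum Medium: (360/840)²·249.88²/81 = 141.587
  stratum Large: (100/840)²·243.37²/24 = 34.9755
V̂(ȳ_st) = 178.935
SE(ȳ_st) = √178.935 = 13.3767

SE(ȳ_st) ≈ 13.4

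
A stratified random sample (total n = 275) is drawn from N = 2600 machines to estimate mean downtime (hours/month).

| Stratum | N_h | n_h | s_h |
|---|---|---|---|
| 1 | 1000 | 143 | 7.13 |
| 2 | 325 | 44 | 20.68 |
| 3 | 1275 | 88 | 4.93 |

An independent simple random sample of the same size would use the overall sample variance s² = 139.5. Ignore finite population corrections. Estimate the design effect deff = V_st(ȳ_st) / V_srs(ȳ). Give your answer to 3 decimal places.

deff ≈ 0.534

V̂(ȳ_st) = Σ W_h² s_h²/n_h, with W_h = N_h/N and N = 2600:
  stratum 1: (1000/2600)²·7.13²/143 = 0.0525892
  stratum 2: (325/2600)²·20.68²/44 = 0.151869
  stratum 3: (1275/2600)²·4.93²/88 = 0.0664179
V_st = 0.270876
V_srs = s²/n = 139.5/275 = 0.507273
deff = V_st / V_srs = 0.270876/0.507273 = 0.5340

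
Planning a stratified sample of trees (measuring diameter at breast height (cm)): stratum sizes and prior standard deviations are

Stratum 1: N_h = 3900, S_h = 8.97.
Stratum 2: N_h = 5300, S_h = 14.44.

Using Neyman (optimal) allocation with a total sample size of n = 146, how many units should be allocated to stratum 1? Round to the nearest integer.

46

Neyman allocation: n_h = n · N_h S_h / Σ N_i S_i, with n = 146.
  stratum 1: N_h·S_h = 3900·8.97 = 34983.00
  stratum 2: N_h·S_h = 5300·14.44 = 76532.00
Σ N_h S_h = 111515.00
n for stratum 1 = 146·34983.00/111515.00 = 45.801 → 46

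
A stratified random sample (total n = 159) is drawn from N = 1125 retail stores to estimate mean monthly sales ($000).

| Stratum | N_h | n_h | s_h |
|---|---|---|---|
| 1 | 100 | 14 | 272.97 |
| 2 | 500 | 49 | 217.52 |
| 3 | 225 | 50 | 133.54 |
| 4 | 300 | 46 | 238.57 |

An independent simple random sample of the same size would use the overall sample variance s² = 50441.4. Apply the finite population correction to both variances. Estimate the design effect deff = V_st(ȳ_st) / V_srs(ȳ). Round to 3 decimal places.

deff ≈ 1.079

V̂(ȳ_st) = Σ W_h² (1 − n_h/N_h) s_h²/n_h, with W_h = N_h/N and N = 1125:
  stratum 1: (100/1125)²·(1 − 14/100)·272.97²/14 = 36.1656
  stratum 2: (500/1125)²·(1 − 49/500)·217.52²/49 = 172.046
  stratum 3: (225/1125)²·(1 − 50/225)·133.54²/50 = 11.096
  stratum 4: (300/1125)²·(1 − 46/300)·238.57²/46 = 74.4944
V_st = 293.802
V_srs = (1 − 159/1125)·50441.4/159 = 272.405
deff = V_st / V_srs = 293.802/272.405 = 1.0785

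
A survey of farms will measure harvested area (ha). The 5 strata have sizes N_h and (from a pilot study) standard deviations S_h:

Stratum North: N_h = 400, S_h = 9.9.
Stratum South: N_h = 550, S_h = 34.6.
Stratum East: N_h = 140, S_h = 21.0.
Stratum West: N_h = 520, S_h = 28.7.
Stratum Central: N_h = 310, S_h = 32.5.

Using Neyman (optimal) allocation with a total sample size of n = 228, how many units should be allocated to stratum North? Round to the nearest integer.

18

Neyman allocation: n_h = n · N_h S_h / Σ N_i S_i, with n = 228.
  stratum North: N_h·S_h = 400·9.9 = 3960.00
  stratum South: N_h·S_h = 550·34.6 = 19030.00
  stratum East: N_h·S_h = 140·21.0 = 2940.00
  stratum West: N_h·S_h = 520·28.7 = 14924.00
  stratum Central: N_h·S_h = 310·32.5 = 10075.00
Σ N_h S_h = 50929.00
n for stratum North = 228·3960.00/50929.00 = 17.728 → 18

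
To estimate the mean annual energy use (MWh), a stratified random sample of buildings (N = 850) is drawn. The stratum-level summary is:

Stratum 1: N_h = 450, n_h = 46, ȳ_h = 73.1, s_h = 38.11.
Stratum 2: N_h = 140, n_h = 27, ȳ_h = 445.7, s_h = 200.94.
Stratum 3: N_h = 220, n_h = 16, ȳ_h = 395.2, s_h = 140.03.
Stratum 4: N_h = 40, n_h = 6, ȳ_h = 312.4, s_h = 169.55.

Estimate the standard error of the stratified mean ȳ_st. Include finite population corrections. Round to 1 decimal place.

SE(ȳ_st) ≈ 11.2

V̂(ȳ_st) = Σ W_h² (1 − n_h/N_h) s_h²/n_h, with W_h = N_h/N and N = 850:
  stratum 1: (450/850)²·(1 − 46/450)·38.11²/46 = 7.94467
  stratum 2: (140/850)²·(1 − 27/140)·200.94²/27 = 32.7444
  stratum 3: (220/850)²·(1 − 16/220)·140.03²/16 = 76.1267
  stratum 4: (40/850)²·(1 − 6/40)·169.55²/6 = 9.01873
V̂(ȳ_st) = 125.835
SE(ȳ_st) = √125.835 = 11.2176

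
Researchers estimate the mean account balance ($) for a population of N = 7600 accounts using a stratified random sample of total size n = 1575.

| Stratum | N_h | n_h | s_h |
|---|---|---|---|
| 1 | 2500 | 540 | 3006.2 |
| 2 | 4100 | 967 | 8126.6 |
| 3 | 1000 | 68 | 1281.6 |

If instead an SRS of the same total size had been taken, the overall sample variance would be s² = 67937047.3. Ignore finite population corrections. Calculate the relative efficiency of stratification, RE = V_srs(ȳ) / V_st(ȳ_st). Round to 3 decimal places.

V̂(ȳ_st) = Σ W_h² s_h²/n_h, with W_h = N_h/N and N = 7600:
  stratum 1: (2500/7600)²·3006.2²/540 = 1810.9
  stratum 2: (4100/7600)²·8126.6²/967 = 19876.1
  stratum 3: (1000/7600)²·1281.6²/68 = 418.185
V_st = 22105.2
V_srs = s²/n = 67937047.3/1575 = 43134.6
Relative efficiency = V_srs / V_st = 43134.6/22105.2 = 1.9513

RE ≈ 1.951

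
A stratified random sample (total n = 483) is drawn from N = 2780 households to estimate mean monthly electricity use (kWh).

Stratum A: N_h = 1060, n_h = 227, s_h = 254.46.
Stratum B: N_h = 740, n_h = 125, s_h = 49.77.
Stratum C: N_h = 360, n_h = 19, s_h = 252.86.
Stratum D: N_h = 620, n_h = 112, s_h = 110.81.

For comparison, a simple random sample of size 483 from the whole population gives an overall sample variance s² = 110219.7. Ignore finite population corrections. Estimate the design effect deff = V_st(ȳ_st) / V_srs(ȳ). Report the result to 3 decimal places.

deff ≈ 0.459

V̂(ȳ_st) = Σ W_h² s_h²/n_h, with W_h = N_h/N and N = 2780:
  stratum A: (1060/2780)²·254.46²/227 = 41.4701
  stratum B: (740/2780)²·49.77²/125 = 1.4041
  stratum C: (360/2780)²·252.86²/19 = 56.4316
  stratum D: (620/2780)²·110.81²/112 = 5.45298
V_st = 104.759
V_srs = s²/n = 110219.7/483 = 228.198
deff = V_st / V_srs = 104.759/228.198 = 0.4591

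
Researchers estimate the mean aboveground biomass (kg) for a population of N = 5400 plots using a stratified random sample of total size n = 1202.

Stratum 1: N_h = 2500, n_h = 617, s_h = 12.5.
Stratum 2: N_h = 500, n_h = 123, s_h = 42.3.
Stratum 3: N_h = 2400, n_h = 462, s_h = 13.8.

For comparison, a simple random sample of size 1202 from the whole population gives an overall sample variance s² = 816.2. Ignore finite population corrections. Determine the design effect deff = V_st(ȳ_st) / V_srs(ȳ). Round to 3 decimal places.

V̂(ȳ_st) = Σ W_h² s_h²/n_h, with W_h = N_h/N and N = 5400:
  stratum 1: (2500/5400)²·12.5²/617 = 0.0542784
  stratum 2: (500/5400)²·42.3²/123 = 0.124718
  stratum 3: (2400/5400)²·13.8²/462 = 0.0814238
V_st = 0.26042
V_srs = s²/n = 816.2/1202 = 0.679035
deff = V_st / V_srs = 0.26042/0.679035 = 0.3835

deff ≈ 0.384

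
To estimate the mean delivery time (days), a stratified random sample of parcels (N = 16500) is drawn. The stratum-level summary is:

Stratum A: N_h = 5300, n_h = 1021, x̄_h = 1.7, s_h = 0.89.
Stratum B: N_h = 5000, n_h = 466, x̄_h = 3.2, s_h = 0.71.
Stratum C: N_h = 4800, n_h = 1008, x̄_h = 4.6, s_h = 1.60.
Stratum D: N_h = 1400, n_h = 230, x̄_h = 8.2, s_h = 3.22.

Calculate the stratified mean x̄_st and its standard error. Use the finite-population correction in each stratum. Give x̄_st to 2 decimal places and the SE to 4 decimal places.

x̄_st ≈ 3.55, SE ≈ 0.0244

x̄_st = Σ W_h x̄_h = (5300·1.7 + 5000·3.2 + 4800·4.6 + 1400·8.2)/16500 = 3.54970
V̂(x̄_st) = Σ W_h² (1 − n_h/N_h) s_h²/n_h, with W_h = N_h/N and N = 16500:
  stratum A: (5300/16500)²·(1 − 1021/5300)·0.89²/1021 = 6.46256e-05
  stratum B: (5000/16500)²·(1 − 466/5000)·0.71²/466 = 9.00771e-05
  stratum C: (4800/16500)²·(1 − 1008/4800)·1.60²/1008 = 0.000169794
  stratum D: (1400/16500)²·(1 − 230/1400)·3.22²/230 = 0.000271225
V̂(x̄_st) = 0.000595721
SE(x̄_st) = √0.000595721 = 0.0244074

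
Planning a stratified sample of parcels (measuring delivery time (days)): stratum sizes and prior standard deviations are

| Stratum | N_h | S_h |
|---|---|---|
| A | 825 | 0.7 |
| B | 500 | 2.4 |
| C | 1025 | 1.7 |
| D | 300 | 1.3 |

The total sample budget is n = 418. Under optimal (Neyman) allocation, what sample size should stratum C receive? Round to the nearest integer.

Neyman allocation: n_h = n · N_h S_h / Σ N_i S_i, with n = 418.
  stratum A: N_h·S_h = 825·0.7 = 577.50
  stratum B: N_h·S_h = 500·2.4 = 1200.00
  stratum C: N_h·S_h = 1025·1.7 = 1742.50
  stratum D: N_h·S_h = 300·1.3 = 390.00
Σ N_h S_h = 3910.00
n for stratum C = 418·1742.50/3910.00 = 186.283 → 186

186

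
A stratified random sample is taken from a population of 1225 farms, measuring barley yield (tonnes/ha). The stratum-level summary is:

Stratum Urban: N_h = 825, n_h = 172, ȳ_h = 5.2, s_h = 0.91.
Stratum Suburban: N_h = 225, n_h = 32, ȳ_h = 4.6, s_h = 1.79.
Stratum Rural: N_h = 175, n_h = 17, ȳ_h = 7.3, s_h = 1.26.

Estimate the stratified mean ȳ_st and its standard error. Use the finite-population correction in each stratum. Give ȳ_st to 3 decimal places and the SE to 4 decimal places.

ȳ_st = Σ W_h ȳ_h = (825·5.2 + 225·4.6 + 175·7.3)/1225 = 5.38980
V̂(ȳ_st) = Σ W_h² (1 − n_h/N_h) s_h²/n_h, with W_h = N_h/N and N = 1225:
  stratum Urban: (825/1225)²·(1 − 172/825)·0.91²/172 = 0.00172842
  stratum Suburban: (225/1225)²·(1 − 32/225)·1.79²/32 = 0.0028975
  stratum Rural: (175/1225)²·(1 − 17/175)·1.26²/17 = 0.00172074
V̂(ȳ_st) = 0.00634666
SE(ȳ_st) = √0.00634666 = 0.0796659

ȳ_st ≈ 5.390, SE ≈ 0.0797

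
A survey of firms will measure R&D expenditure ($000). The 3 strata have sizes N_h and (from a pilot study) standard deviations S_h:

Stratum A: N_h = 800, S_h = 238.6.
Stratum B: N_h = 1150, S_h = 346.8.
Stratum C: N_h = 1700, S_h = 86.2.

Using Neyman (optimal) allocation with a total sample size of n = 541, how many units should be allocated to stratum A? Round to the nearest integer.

Neyman allocation: n_h = n · N_h S_h / Σ N_i S_i, with n = 541.
  stratum A: N_h·S_h = 800·238.6 = 190880.00
  stratum B: N_h·S_h = 1150·346.8 = 398820.00
  stratum C: N_h·S_h = 1700·86.2 = 146540.00
Σ N_h S_h = 736240.00
n for stratum A = 541·190880.00/736240.00 = 140.261 → 140

140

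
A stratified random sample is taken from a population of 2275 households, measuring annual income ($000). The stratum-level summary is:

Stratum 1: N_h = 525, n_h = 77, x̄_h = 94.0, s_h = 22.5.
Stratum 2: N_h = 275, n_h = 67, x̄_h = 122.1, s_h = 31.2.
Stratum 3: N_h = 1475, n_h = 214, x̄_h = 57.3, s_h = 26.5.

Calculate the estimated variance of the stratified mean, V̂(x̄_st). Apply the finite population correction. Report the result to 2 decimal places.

V̂(x̄_st) ≈ 1.64

V̂(x̄_st) = Σ W_h² (1 − n_h/N_h) s_h²/n_h, with W_h = N_h/N and N = 2275:
  stratum 1: (525/2275)²·(1 − 77/525)·22.5²/77 = 0.298778
  stratum 2: (275/2275)²·(1 − 67/275)·31.2²/67 = 0.160571
  stratum 3: (1475/2275)²·(1 − 214/1475)·26.5²/214 = 1.17929
V̂(x̄_st) = 1.63864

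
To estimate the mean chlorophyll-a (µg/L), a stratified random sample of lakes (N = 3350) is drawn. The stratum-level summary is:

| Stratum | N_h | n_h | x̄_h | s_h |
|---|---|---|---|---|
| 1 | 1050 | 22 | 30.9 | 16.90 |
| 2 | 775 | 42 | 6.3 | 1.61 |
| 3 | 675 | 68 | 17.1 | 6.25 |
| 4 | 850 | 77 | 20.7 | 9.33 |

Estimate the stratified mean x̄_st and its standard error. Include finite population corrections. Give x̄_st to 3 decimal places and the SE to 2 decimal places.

x̄_st = Σ W_h x̄_h = (1050·30.9 + 775·6.3 + 675·17.1 + 850·20.7)/3350 = 19.84030
V̂(x̄_st) = Σ W_h² (1 − n_h/N_h) s_h²/n_h, with W_h = N_h/N and N = 3350:
  stratum 1: (1050/3350)²·(1 − 22/1050)·16.90²/22 = 1.24866
  stratum 2: (775/3350)²·(1 − 42/775)·1.61²/42 = 0.00312405
  stratum 3: (675/3350)²·(1 − 68/675)·6.25²/68 = 0.0209727
  stratum 4: (850/3350)²·(1 − 77/850)·9.33²/77 = 0.0661883
V̂(x̄_st) = 1.33894
SE(x̄_st) = √1.33894 = 1.15713

x̄_st ≈ 19.840, SE ≈ 1.16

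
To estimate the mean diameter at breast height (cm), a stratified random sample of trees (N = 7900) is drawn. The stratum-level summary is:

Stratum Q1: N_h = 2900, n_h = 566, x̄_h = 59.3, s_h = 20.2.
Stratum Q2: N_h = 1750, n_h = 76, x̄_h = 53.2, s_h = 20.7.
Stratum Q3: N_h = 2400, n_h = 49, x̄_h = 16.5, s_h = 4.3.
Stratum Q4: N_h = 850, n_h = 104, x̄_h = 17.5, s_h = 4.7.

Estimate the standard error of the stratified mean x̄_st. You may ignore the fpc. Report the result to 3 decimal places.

V̂(x̄_st) = Σ W_h² s_h²/n_h, with W_h = N_h/N and N = 7900:
  stratum Q1: (2900/7900)²·20.2²/566 = 0.0971467
  stratum Q2: (1750/7900)²·20.7²/76 = 0.276662
  stratum Q3: (2400/7900)²·4.3²/49 = 0.0348264
  stratum Q4: (850/7900)²·4.7²/104 = 0.00245893
V̂(x̄_st) = 0.411094
SE(x̄_st) = √0.411094 = 0.641166

SE(x̄_st) ≈ 0.641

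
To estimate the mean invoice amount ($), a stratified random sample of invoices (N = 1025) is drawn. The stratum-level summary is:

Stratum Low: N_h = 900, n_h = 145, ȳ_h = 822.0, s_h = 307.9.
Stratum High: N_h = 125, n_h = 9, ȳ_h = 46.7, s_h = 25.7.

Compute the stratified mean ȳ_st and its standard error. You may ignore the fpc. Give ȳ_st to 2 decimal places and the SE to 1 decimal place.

ȳ_st = Σ W_h ȳ_h = (900·822.0 + 125·46.7)/1025 = 727.45122
V̂(ȳ_st) = Σ W_h² s_h²/n_h, with W_h = N_h/N and N = 1025:
  stratum Low: (900/1025)²·307.9²/145 = 504.067
  stratum High: (125/1025)²·25.7²/9 = 1.09143
V̂(ȳ_st) = 505.159
SE(ȳ_st) = √505.159 = 22.4757

ȳ_st ≈ 727.45, SE ≈ 22.5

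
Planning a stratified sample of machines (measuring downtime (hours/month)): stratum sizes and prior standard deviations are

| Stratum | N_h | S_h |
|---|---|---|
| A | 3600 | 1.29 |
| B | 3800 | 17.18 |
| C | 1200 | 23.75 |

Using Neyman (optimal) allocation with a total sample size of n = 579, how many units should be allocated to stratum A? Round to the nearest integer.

27

Neyman allocation: n_h = n · N_h S_h / Σ N_i S_i, with n = 579.
  stratum A: N_h·S_h = 3600·1.29 = 4644.00
  stratum B: N_h·S_h = 3800·17.18 = 65284.00
  stratum C: N_h·S_h = 1200·23.75 = 28500.00
Σ N_h S_h = 98428.00
n for stratum A = 579·4644.00/98428.00 = 27.318 → 27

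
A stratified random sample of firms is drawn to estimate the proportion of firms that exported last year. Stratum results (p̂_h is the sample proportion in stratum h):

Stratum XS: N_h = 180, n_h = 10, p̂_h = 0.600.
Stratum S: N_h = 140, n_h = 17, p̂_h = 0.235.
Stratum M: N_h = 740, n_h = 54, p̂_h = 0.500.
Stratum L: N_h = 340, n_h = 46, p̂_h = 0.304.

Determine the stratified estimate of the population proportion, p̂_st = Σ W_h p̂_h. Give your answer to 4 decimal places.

N = 1400; stratum weights W_h = N_h/N.
p̂_st = Σ W_h p̂_h = (180·0.600 + 140·0.235 + 740·0.500 + 340·0.304)/1400 = 0.43876

p̂_st ≈ 0.4388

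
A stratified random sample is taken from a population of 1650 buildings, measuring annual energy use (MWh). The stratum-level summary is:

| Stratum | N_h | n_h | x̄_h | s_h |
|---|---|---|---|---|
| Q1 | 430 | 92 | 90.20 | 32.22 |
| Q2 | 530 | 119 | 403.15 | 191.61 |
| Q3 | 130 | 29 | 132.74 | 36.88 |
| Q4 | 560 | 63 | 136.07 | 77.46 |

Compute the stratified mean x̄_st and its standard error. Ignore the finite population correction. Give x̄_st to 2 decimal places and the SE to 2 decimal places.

x̄_st = Σ W_h x̄_h = (430·90.20 + 530·403.15 + 130·132.74 + 560·136.07)/1650 = 209.64297
V̂(x̄_st) = Σ W_h² s_h²/n_h, with W_h = N_h/N and N = 1650:
  stratum Q1: (430/1650)²·32.22²/92 = 0.766359
  stratum Q2: (530/1650)²·191.61²/119 = 31.8327
  stratum Q3: (130/1650)²·36.88²/29 = 0.291141
  stratum Q4: (560/1650)²·77.46²/63 = 10.9704
V̂(x̄_st) = 43.8606
SE(x̄_st) = √43.8606 = 6.62273

x̄_st ≈ 209.64, SE ≈ 6.62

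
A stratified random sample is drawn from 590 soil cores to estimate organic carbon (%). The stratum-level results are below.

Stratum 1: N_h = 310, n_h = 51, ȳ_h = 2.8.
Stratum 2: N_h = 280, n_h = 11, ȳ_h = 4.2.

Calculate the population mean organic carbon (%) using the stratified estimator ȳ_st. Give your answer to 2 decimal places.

ȳ_st ≈ 3.46

N = Σ N_h = 590. Stratum weights W_h = N_h/N.
ȳ_st = (310·2.8 + 280·4.2) / 590 = 3.4644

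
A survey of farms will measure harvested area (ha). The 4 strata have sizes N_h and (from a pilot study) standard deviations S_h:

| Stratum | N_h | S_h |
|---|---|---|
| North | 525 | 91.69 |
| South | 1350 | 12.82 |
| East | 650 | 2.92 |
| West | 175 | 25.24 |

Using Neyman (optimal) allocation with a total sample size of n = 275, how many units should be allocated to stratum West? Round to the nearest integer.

Neyman allocation: n_h = n · N_h S_h / Σ N_i S_i, with n = 275.
  stratum North: N_h·S_h = 525·91.69 = 48137.25
  stratum South: N_h·S_h = 1350·12.82 = 17307.00
  stratum East: N_h·S_h = 650·2.92 = 1898.00
  stratum West: N_h·S_h = 175·25.24 = 4417.00
Σ N_h S_h = 71759.25
n for stratum West = 275·4417.00/71759.25 = 16.927 → 17

17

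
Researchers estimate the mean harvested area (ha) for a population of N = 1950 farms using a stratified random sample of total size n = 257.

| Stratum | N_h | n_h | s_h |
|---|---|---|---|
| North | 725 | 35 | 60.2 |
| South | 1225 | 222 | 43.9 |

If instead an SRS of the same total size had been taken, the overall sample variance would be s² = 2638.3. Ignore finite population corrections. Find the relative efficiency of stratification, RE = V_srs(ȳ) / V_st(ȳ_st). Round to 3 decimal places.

V̂(ȳ_st) = Σ W_h² s_h²/n_h, with W_h = N_h/N and N = 1950:
  stratum North: (725/1950)²·60.2²/35 = 14.313
  stratum South: (1225/1950)²·43.9²/222 = 3.42593
V_st = 17.739
V_srs = s²/n = 2638.3/257 = 10.2658
Relative efficiency = V_srs / V_st = 10.2658/17.739 = 0.5787

RE ≈ 0.579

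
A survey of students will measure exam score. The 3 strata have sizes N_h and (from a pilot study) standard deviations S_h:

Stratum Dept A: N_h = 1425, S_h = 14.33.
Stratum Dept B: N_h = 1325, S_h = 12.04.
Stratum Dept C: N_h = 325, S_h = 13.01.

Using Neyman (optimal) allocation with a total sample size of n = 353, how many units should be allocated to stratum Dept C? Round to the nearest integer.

Neyman allocation: n_h = n · N_h S_h / Σ N_i S_i, with n = 353.
  stratum Dept A: N_h·S_h = 1425·14.33 = 20420.25
  stratum Dept B: N_h·S_h = 1325·12.04 = 15953.00
  stratum Dept C: N_h·S_h = 325·13.01 = 4228.25
Σ N_h S_h = 40601.50
n for stratum Dept C = 353·4228.25/40601.50 = 36.762 → 37

37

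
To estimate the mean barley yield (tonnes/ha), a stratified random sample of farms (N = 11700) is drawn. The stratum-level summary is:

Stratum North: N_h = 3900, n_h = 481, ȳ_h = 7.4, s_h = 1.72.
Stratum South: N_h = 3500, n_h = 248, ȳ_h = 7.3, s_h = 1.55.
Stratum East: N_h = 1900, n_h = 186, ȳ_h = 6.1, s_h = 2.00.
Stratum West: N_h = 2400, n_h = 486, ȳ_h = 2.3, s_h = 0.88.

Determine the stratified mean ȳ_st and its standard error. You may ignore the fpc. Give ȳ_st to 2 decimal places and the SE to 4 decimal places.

ȳ_st = Σ W_h ȳ_h = (3900·7.4 + 3500·7.3 + 1900·6.1 + 2400·2.3)/11700 = 6.11282
V̂(ȳ_st) = Σ W_h² s_h²/n_h, with W_h = N_h/N and N = 11700:
  stratum North: (3900/11700)²·1.72²/481 = 0.000683391
  stratum South: (3500/11700)²·1.55²/248 = 0.000866914
  stratum East: (1900/11700)²·2.00²/186 = 0.00056713
  stratum West: (2400/11700)²·0.88²/486 = 6.70471e-05
V̂(ȳ_st) = 0.00218448
SE(ȳ_st) = √0.00218448 = 0.0467384

ȳ_st ≈ 6.11, SE ≈ 0.0467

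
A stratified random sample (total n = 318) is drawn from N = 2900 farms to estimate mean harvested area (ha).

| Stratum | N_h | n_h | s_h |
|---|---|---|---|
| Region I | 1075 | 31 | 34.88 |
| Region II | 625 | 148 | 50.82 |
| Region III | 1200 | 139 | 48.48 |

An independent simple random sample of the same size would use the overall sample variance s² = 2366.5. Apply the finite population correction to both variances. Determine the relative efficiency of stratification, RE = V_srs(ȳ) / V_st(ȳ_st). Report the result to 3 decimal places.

RE ≈ 0.787

V̂(ȳ_st) = Σ W_h² (1 − n_h/N_h) s_h²/n_h, with W_h = N_h/N and N = 2900:
  stratum Region I: (1075/2900)²·(1 − 31/1075)·34.88²/31 = 5.23726
  stratum Region II: (625/2900)²·(1 − 148/625)·50.82²/148 = 0.6186
  stratum Region III: (1200/2900)²·(1 − 139/1200)·48.48²/139 = 2.55983
V_st = 8.41569
V_srs = (1 − 318/2900)·2366.5/318 = 6.62579
Relative efficiency = V_srs / V_st = 6.62579/8.41569 = 0.7873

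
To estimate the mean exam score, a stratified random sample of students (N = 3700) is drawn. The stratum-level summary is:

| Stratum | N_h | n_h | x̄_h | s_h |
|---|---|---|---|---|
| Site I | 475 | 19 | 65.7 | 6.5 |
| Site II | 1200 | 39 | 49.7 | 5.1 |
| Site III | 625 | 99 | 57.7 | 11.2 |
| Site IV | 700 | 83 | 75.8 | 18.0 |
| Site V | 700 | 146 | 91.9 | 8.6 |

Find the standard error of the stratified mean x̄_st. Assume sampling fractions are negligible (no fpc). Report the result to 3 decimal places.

SE(x̄_st) ≈ 0.548

V̂(x̄_st) = Σ W_h² s_h²/n_h, with W_h = N_h/N and N = 3700:
  stratum Site I: (475/3700)²·6.5²/19 = 0.0366486
  stratum Site II: (1200/3700)²·5.1²/39 = 0.0701511
  stratum Site III: (625/3700)²·11.2²/99 = 0.0361541
  stratum Site IV: (700/3700)²·18.0²/83 = 0.13972
  stratum Site V: (700/3700)²·8.6²/146 = 0.0181316
V̂(x̄_st) = 0.300806
SE(x̄_st) = √0.300806 = 0.548458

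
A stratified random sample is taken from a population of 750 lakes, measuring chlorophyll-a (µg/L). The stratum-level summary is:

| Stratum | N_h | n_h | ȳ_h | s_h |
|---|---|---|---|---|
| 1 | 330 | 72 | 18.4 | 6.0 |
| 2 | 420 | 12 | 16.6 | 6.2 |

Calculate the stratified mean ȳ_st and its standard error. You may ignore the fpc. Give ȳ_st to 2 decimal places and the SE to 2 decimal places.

ȳ_st ≈ 17.39, SE ≈ 1.05

ȳ_st = Σ W_h ȳ_h = (330·18.4 + 420·16.6)/750 = 17.39200
V̂(ȳ_st) = Σ W_h² s_h²/n_h, with W_h = N_h/N and N = 750:
  stratum 1: (330/750)²·6.0²/72 = 0.0968
  stratum 2: (420/750)²·6.2²/12 = 1.00457
V̂(ȳ_st) = 1.10137
SE(ȳ_st) = √1.10137 = 1.04946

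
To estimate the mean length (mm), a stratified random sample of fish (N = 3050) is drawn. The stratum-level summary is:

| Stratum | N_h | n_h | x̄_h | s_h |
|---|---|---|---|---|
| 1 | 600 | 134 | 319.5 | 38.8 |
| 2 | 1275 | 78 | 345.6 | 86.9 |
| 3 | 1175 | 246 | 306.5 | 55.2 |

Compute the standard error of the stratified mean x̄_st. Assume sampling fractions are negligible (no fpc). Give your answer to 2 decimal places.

V̂(x̄_st) = Σ W_h² s_h²/n_h, with W_h = N_h/N and N = 3050:
  stratum 1: (600/3050)²·38.8²/134 = 0.434772
  stratum 2: (1275/3050)²·86.9²/78 = 16.9186
  stratum 3: (1175/3050)²·55.2²/246 = 1.83831
V̂(x̄_st) = 19.1917
SE(x̄_st) = √19.1917 = 4.38084

SE(x̄_st) ≈ 4.38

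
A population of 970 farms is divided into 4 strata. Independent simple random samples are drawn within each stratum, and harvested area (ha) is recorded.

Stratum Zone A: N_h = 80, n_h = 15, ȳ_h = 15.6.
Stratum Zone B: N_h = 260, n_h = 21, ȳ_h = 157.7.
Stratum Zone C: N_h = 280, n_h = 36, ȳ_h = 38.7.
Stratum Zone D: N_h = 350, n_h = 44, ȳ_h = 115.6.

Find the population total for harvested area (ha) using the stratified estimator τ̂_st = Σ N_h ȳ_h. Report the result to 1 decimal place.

τ̂_st = Σ N_h ȳ_h = 80·15.6 + 260·157.7 + 280·38.7 + 350·115.6 = 93546.0

τ̂_st ≈ 93546.0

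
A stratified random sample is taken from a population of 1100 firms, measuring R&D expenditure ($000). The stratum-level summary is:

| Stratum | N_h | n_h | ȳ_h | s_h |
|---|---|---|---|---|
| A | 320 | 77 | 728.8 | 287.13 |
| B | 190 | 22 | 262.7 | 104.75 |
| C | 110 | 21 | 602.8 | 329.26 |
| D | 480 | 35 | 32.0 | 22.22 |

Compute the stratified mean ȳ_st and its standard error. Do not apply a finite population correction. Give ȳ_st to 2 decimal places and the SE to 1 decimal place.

ȳ_st ≈ 331.63, SE ≈ 12.6

ȳ_st = Σ W_h ȳ_h = (320·728.8 + 190·262.7 + 110·602.8 + 480·32.0)/1100 = 331.63364
V̂(ȳ_st) = Σ W_h² s_h²/n_h, with W_h = N_h/N and N = 1100:
  stratum A: (320/1100)²·287.13²/77 = 90.611
  stratum B: (190/1100)²·104.75²/22 = 14.8801
  stratum C: (110/1100)²·329.26²/21 = 51.6248
  stratum D: (480/1100)²·22.22²/35 = 2.68607
V̂(ȳ_st) = 159.802
SE(ȳ_st) = √159.802 = 12.6413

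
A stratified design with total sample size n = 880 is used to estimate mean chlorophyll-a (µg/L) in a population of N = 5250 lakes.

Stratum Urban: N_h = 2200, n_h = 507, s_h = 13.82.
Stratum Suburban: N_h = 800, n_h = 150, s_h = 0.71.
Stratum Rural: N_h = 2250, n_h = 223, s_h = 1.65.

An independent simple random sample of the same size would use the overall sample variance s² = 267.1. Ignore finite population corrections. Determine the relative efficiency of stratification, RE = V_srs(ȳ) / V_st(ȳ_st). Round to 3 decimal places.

V̂(ȳ_st) = Σ W_h² s_h²/n_h, with W_h = N_h/N and N = 5250:
  stratum Urban: (2200/5250)²·13.82²/507 = 0.0661508
  stratum Suburban: (800/5250)²·0.71²/150 = 7.80345e-05
  stratum Rural: (2250/5250)²·1.65²/223 = 0.00224238
V_st = 0.0684712
V_srs = s²/n = 267.1/880 = 0.303523
Relative efficiency = V_srs / V_st = 0.303523/0.0684712 = 4.4329

RE ≈ 4.433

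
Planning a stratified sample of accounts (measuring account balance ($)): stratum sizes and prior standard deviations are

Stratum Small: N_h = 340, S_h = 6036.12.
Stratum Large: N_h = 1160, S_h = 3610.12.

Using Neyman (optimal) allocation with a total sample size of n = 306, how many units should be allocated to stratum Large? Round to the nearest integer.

205

Neyman allocation: n_h = n · N_h S_h / Σ N_i S_i, with n = 306.
  stratum Small: N_h·S_h = 340·6036.12 = 2052280.80
  stratum Large: N_h·S_h = 1160·3610.12 = 4187739.20
Σ N_h S_h = 6240020.00
n for stratum Large = 306·4187739.20/6240020.00 = 205.360 → 205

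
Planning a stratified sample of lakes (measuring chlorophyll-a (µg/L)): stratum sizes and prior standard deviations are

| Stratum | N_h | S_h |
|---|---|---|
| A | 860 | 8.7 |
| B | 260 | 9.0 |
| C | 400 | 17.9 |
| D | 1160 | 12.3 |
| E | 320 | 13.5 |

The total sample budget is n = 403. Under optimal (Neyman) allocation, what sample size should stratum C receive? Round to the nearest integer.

81

Neyman allocation: n_h = n · N_h S_h / Σ N_i S_i, with n = 403.
  stratum A: N_h·S_h = 860·8.7 = 7482.00
  stratum B: N_h·S_h = 260·9.0 = 2340.00
  stratum C: N_h·S_h = 400·17.9 = 7160.00
  stratum D: N_h·S_h = 1160·12.3 = 14268.00
  stratum E: N_h·S_h = 320·13.5 = 4320.00
Σ N_h S_h = 35570.00
n for stratum C = 403·7160.00/35570.00 = 81.121 → 81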